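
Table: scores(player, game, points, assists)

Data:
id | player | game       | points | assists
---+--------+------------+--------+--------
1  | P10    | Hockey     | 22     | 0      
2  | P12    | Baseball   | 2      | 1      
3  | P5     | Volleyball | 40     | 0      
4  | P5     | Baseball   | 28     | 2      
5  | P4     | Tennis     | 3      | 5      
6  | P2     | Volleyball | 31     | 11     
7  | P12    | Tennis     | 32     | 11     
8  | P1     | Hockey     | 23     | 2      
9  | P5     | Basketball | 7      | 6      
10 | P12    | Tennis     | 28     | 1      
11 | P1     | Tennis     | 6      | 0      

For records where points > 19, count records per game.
SELECT game, COUNT(*)
FROM scores
WHERE points > 19
GROUP BY game

Note: WHERE filters rows before grouping.

Result:
  Baseball: 1
  Hockey: 2
  Tennis: 2
  Volleyball: 2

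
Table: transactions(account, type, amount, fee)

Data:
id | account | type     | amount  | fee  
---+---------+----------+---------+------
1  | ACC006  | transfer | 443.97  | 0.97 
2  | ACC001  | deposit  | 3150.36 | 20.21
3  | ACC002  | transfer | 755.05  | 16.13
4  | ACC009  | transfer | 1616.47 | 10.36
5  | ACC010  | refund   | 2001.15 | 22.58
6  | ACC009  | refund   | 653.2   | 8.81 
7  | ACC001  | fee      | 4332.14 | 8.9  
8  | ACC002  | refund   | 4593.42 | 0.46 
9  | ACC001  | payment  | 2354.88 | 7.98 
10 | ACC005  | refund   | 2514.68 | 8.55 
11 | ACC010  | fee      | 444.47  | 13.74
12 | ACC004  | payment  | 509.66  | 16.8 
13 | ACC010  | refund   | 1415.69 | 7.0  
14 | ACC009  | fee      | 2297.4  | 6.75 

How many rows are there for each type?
SELECT type, COUNT(*) as count
FROM transactions
GROUP BY type

Result:
  deposit: 1
  fee: 3
  payment: 2
  refund: 5
  transfer: 3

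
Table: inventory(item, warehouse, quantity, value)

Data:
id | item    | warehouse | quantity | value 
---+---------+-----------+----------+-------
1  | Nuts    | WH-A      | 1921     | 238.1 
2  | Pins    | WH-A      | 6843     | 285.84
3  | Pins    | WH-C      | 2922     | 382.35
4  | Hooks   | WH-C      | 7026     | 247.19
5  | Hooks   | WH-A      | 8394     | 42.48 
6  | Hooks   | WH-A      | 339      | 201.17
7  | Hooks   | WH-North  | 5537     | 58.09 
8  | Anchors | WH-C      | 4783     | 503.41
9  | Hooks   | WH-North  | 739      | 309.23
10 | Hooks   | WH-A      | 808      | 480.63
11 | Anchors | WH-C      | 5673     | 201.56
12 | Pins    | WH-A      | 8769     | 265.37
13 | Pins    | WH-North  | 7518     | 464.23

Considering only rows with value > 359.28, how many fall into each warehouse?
SELECT warehouse, COUNT(*)
FROM inventory
WHERE value > 359.28
GROUP BY warehouse

Note: WHERE filters rows before grouping.

Result:
  WH-A: 1
  WH-C: 2
  WH-North: 1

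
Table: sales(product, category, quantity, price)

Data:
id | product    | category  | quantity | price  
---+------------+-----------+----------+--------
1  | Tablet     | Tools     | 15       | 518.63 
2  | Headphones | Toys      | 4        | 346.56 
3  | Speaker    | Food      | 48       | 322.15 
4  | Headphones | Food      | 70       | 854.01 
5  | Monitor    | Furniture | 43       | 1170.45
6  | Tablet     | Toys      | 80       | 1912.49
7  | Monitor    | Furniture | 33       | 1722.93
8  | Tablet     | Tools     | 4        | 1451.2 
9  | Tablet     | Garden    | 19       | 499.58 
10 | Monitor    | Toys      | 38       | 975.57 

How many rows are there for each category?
SELECT category, COUNT(*) as count
FROM sales
GROUP BY category

Result:
  Food: 2
  Furniture: 2
  Garden: 1
  Tools: 2
  Toys: 3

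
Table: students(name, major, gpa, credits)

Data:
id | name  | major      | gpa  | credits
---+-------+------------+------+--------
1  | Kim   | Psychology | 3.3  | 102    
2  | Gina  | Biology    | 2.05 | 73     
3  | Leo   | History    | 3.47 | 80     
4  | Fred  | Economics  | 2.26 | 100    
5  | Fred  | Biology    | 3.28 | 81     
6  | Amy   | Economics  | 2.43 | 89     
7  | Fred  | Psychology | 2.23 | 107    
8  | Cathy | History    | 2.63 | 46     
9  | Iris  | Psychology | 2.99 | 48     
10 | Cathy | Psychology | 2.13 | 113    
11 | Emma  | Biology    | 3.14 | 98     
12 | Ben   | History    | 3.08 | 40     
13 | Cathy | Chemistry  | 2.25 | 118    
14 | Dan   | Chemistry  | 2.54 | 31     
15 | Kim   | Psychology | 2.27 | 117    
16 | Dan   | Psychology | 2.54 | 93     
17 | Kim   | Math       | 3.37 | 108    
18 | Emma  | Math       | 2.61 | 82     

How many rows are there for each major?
SELECT major, COUNT(*) as count
FROM students
GROUP BY major

Result:
  Biology: 3
  Chemistry: 2
  Economics: 2
  History: 3
  Math: 2
  Psychology: 6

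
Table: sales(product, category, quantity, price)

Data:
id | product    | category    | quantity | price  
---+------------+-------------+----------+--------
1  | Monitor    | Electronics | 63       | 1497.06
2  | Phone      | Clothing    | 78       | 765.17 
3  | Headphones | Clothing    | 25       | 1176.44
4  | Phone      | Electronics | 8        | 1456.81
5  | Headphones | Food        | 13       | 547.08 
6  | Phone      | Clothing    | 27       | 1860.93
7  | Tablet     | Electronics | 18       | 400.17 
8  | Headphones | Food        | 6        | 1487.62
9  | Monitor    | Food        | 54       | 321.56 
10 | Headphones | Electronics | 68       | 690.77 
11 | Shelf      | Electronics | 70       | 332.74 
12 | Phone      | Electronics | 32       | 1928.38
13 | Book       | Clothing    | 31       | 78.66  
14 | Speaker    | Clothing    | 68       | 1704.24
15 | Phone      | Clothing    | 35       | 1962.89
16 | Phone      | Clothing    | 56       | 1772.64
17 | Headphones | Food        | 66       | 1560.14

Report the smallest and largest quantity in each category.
SELECT category, MIN(quantity), MAX(quantity)
FROM sales
GROUP BY category

Result:
  Clothing: min=25, max=78
  Electronics: min=8, max=70
  Food: min=6, max=66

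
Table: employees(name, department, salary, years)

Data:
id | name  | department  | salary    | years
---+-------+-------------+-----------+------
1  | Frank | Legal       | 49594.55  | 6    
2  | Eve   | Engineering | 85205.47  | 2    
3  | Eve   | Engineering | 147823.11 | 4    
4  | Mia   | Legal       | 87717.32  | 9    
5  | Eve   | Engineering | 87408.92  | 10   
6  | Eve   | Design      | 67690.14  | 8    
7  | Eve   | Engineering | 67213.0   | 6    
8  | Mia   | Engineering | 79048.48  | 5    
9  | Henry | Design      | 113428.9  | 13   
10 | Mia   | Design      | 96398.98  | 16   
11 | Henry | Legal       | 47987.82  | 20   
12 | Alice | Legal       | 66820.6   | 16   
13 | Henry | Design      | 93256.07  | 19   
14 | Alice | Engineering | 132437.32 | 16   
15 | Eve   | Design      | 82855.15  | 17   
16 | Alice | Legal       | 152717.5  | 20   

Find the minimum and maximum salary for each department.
SELECT department, MIN(salary), MAX(salary)
FROM employees
GROUP BY department

Result:
  Design: min=67690.14, max=113428.90
  Engineering: min=67213.00, max=147823.11
  Legal: min=47987.82, max=152717.50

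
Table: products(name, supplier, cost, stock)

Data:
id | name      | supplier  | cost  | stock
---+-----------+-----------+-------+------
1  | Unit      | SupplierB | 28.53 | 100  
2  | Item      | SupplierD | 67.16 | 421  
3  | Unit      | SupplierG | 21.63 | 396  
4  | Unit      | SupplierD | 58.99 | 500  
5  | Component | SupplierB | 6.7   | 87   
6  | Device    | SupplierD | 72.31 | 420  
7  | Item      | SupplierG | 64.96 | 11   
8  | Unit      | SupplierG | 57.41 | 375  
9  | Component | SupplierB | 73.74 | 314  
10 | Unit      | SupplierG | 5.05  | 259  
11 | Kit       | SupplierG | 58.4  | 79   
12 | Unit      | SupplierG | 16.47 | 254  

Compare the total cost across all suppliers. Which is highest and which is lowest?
SELECT supplier, SUM(cost)
FROM products
GROUP BY supplier
ORDER BY SUM(cost)

All groups:
  SupplierB: 108.97
  SupplierD: 198.46
  SupplierG: 223.92

Highest: SupplierG (223.92)
Lowest: SupplierB (108.97)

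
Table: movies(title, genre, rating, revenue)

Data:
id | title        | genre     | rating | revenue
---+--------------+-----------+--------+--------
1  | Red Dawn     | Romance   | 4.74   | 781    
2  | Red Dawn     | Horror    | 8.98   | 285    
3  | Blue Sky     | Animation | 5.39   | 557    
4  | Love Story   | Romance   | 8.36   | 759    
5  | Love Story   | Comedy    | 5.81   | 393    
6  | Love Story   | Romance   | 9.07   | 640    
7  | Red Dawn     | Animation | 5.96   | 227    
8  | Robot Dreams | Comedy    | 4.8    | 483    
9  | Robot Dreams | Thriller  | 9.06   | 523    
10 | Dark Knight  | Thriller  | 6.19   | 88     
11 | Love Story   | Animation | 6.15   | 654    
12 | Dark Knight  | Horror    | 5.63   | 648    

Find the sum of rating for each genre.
SELECT genre, SUM(rating) as result
FROM movies
GROUP BY genre

Result:
  Animation: 17.50
  Comedy: 10.61
  Horror: 14.61
  Romance: 22.17
  Thriller: 15.25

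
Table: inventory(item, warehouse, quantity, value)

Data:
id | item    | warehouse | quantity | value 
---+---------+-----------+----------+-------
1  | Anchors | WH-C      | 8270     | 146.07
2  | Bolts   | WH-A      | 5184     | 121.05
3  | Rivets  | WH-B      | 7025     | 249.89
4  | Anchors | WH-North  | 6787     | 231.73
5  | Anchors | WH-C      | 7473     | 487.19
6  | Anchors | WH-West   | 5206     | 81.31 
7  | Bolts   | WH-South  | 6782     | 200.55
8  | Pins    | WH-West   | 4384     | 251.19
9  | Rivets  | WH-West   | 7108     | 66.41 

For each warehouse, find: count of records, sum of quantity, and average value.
SELECT warehouse,
       COUNT(*) as cnt,
       SUM(quantity) as total_quantity,
       AVG(value) as avg_value
FROM inventory
GROUP BY warehouse

Result:
  WH-A: 1 records, 5184 total quantity, 121.05 avg value
  WH-B: 1 records, 7025 total quantity, 249.89 avg value
  WH-C: 2 records, 15743 total quantity, 316.63 avg value
  WH-North: 1 records, 6787 total quantity, 231.73 avg value
  WH-South: 1 records, 6782 total quantity, 200.55 avg value
  WH-West: 3 records, 16698 total quantity, 132.97 avg value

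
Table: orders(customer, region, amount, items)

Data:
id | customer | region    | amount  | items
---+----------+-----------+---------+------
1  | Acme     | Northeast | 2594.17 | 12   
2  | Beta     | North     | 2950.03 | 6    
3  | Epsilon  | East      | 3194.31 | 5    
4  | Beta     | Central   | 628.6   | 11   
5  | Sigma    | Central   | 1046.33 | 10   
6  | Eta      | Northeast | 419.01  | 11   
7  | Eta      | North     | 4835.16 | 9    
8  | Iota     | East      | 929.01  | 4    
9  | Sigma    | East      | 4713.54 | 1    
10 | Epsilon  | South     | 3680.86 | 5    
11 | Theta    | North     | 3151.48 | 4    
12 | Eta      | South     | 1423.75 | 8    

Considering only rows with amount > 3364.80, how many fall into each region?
SELECT region, COUNT(*)
FROM orders
WHERE amount > 3364.80
GROUP BY region

Note: WHERE filters rows before grouping.

Result:
  East: 1
  North: 1
  South: 1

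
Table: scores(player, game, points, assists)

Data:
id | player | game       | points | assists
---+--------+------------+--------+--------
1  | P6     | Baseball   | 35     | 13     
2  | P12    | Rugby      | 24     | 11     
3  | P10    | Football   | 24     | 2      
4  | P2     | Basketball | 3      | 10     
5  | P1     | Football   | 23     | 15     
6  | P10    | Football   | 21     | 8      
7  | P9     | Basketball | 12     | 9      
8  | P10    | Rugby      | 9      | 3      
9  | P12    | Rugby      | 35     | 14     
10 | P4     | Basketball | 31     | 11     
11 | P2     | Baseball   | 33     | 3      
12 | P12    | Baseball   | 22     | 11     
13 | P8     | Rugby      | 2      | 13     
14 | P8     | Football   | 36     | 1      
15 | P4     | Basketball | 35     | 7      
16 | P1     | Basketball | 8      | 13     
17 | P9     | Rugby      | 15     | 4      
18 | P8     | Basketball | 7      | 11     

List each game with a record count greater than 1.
SELECT game, COUNT(*) as cnt
FROM scores
GROUP BY game
HAVING COUNT(*) > 1

Result:
  Baseball: 3
  Basketball: 6
  Football: 4
  Rugby: 5

Note: HAVING filters groups after aggregation, WHERE filters rows before.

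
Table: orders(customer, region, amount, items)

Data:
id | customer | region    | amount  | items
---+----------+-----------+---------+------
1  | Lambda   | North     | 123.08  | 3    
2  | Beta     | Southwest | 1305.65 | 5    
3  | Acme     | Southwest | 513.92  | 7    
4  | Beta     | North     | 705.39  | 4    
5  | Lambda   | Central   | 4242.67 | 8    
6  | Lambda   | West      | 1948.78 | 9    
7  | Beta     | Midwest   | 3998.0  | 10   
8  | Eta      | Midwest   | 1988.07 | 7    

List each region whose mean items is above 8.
SELECT region, AVG(items)
FROM orders
GROUP BY region
HAVING AVG(items) > 8

Result:
  Midwest: avg=8.50
  West: avg=9.00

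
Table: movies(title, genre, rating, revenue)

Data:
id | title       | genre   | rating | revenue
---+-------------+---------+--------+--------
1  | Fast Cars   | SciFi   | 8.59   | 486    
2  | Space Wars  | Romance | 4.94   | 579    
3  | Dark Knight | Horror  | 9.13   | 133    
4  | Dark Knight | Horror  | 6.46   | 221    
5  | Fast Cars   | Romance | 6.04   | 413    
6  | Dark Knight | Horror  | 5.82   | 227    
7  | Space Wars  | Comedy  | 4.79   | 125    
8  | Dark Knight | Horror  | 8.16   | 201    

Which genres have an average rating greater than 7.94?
SELECT genre, AVG(rating)
FROM movies
GROUP BY genre
HAVING AVG(rating) > 7.94

Result:
  SciFi: avg=8.59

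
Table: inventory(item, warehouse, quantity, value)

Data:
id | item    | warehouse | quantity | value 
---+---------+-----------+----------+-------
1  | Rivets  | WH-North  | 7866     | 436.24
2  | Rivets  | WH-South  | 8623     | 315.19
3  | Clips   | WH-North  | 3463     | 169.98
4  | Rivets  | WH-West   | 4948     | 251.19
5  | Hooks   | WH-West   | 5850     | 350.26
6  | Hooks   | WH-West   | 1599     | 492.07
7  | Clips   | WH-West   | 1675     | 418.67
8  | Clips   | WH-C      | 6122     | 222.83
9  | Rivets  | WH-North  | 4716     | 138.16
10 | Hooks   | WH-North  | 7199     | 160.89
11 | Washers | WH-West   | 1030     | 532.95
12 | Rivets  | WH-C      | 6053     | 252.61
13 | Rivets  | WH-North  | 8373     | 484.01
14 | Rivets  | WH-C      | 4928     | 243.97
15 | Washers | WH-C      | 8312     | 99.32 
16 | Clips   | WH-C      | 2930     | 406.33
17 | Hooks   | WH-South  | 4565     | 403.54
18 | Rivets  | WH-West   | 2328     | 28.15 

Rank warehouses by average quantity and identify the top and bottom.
SELECT warehouse, AVG(quantity)
FROM inventory
GROUP BY warehouse
ORDER BY AVG(quantity)

All groups:
  WH-West: 2905.00
  WH-C: 5669.00
  WH-North: 6323.40
  WH-South: 6594.00

Highest: WH-South (6594.00)
Lowest: WH-West (2905.00)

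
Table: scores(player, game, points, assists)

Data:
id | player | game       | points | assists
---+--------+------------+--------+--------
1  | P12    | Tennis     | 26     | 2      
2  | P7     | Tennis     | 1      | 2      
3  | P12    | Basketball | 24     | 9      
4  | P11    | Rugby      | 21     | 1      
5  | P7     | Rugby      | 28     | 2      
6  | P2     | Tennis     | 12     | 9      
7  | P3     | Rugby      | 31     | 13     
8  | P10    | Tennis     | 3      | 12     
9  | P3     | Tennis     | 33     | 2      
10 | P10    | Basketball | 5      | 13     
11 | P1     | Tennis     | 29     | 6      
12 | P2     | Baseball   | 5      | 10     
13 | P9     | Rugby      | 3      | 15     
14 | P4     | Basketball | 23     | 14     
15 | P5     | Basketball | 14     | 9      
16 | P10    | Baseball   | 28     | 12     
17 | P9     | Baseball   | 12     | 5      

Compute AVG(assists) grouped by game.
SELECT game, AVG(assists) as result
FROM scores
GROUP BY game

Result:
  Baseball: 9.00
  Basketball: 11.25
  Rugby: 7.75
  Tennis: 5.50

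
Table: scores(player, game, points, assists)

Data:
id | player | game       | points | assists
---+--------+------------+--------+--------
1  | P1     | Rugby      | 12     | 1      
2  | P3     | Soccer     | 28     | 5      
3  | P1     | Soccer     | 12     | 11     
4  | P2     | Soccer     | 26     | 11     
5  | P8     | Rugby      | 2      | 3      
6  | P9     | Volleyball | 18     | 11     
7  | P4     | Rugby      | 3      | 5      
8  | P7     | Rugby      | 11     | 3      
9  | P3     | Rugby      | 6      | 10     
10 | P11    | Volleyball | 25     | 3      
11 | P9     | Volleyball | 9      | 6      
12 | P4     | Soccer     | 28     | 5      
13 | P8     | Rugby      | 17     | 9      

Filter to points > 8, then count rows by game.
SELECT game, COUNT(*)
FROM scores
WHERE points > 8
GROUP BY game

Note: WHERE filters rows before grouping.

Result:
  Rugby: 3
  Soccer: 4
  Volleyball: 3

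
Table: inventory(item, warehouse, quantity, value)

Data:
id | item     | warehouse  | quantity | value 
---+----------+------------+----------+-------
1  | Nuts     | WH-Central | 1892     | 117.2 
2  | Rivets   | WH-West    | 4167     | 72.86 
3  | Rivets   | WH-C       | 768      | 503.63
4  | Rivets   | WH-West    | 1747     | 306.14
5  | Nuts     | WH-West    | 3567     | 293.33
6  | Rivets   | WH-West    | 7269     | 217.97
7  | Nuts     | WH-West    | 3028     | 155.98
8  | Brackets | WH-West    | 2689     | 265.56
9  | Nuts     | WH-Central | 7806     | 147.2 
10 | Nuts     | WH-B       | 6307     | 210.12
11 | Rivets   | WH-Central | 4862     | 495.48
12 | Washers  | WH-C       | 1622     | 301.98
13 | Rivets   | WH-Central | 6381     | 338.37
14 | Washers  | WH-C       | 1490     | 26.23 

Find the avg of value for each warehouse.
SELECT warehouse, AVG(value) as result
FROM inventory
GROUP BY warehouse

Result:
  WH-B: 210.12
  WH-C: 277.28
  WH-Central: 274.56
  WH-West: 218.64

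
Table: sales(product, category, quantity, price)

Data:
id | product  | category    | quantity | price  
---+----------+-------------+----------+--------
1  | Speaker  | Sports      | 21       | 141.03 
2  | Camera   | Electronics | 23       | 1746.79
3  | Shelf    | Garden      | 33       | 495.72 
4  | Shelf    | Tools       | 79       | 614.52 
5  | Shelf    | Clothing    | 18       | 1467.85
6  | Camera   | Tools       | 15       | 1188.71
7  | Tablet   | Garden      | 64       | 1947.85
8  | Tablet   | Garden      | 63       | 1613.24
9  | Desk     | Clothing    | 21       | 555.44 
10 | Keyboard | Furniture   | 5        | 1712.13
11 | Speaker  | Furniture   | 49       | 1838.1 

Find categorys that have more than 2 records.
SELECT category, COUNT(*) as cnt
FROM sales
GROUP BY category
HAVING COUNT(*) > 2

Result:
  Garden: 3

Note: HAVING filters groups after aggregation, WHERE filters rows before.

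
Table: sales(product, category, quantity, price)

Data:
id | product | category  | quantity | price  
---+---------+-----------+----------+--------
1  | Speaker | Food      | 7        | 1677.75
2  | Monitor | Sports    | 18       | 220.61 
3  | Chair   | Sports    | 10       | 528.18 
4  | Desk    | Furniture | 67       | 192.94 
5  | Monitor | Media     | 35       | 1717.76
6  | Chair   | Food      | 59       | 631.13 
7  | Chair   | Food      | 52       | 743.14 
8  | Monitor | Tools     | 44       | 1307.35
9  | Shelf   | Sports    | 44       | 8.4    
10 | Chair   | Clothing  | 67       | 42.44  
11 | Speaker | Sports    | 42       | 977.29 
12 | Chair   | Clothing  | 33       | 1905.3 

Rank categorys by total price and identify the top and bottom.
SELECT category, SUM(price)
FROM sales
GROUP BY category
ORDER BY SUM(price)

All groups:
  Furniture: 192.94
  Tools: 1307.35
  Media: 1717.76
  Sports: 1734.48
  Clothing: 1947.74
  Food: 3052.02

Highest: Food (3052.02)
Lowest: Furniture (192.94)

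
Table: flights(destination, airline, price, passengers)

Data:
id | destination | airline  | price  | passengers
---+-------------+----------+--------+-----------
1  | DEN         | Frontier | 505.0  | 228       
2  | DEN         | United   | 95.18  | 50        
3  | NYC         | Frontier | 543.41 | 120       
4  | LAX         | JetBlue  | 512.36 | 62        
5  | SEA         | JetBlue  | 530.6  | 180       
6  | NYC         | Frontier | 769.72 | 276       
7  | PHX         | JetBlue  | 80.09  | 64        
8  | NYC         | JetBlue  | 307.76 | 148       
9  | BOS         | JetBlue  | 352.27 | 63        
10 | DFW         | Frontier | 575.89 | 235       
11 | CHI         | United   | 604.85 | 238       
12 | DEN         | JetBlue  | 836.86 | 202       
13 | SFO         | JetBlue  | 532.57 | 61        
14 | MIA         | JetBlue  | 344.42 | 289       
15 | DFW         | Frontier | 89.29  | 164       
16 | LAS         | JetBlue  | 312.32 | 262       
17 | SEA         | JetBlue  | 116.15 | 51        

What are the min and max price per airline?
SELECT airline, MIN(price), MAX(price)
FROM flights
GROUP BY airline

Result:
  Frontier: min=89.29, max=769.72
  JetBlue: min=80.09, max=836.86
  United: min=95.18, max=604.85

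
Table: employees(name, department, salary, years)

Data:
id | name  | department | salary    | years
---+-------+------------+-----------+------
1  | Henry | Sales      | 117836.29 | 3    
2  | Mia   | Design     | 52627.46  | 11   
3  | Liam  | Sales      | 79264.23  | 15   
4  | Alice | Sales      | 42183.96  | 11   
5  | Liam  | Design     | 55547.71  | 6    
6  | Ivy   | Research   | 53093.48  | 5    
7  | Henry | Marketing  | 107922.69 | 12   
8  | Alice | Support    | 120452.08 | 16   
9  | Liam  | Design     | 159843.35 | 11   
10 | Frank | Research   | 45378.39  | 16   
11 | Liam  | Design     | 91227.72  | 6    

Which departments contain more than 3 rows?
SELECT department, COUNT(*) as cnt
FROM employees
GROUP BY department
HAVING COUNT(*) > 3

Result:
  Design: 4

Note: HAVING filters groups after aggregation, WHERE filters rows before.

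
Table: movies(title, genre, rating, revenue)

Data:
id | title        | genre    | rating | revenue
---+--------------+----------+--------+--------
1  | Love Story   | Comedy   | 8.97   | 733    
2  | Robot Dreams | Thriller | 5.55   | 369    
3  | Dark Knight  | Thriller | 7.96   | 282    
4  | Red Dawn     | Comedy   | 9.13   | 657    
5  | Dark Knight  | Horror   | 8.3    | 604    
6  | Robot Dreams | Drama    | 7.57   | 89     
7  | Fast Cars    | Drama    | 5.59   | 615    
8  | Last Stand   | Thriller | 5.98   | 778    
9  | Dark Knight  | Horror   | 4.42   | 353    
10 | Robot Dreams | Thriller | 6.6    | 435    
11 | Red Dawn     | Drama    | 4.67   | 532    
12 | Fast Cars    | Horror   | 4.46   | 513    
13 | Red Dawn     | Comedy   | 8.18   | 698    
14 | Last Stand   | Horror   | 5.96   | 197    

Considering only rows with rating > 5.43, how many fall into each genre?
SELECT genre, COUNT(*)
FROM movies
WHERE rating > 5.43
GROUP BY genre

Note: WHERE filters rows before grouping.

Result:
  Comedy: 3
  Drama: 2
  Horror: 2
  Thriller: 4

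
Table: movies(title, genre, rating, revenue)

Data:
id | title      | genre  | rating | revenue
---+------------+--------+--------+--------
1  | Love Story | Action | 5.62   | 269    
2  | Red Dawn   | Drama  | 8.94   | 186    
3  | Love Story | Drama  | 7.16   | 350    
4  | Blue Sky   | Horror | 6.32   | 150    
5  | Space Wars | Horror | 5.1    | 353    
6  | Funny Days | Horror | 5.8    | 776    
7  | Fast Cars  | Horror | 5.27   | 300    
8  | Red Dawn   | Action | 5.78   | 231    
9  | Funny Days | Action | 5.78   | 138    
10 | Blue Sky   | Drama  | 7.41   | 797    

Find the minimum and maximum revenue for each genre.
SELECT genre, MIN(revenue), MAX(revenue)
FROM movies
GROUP BY genre

Result:
  Action: min=138, max=269
  Drama: min=186, max=797
  Horror: min=150, max=776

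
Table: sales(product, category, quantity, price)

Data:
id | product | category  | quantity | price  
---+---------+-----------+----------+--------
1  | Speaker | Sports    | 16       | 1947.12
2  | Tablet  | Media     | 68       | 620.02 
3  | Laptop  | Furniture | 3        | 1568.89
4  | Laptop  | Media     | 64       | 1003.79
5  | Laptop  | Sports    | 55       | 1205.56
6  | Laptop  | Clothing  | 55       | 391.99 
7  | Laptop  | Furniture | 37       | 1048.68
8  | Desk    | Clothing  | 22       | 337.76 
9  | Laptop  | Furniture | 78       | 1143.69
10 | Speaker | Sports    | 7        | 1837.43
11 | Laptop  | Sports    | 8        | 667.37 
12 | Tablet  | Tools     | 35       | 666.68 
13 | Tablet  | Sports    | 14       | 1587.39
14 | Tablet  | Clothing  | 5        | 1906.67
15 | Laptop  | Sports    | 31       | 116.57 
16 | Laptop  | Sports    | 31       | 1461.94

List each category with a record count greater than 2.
SELECT category, COUNT(*) as cnt
FROM sales
GROUP BY category
HAVING COUNT(*) > 2

Result:
  Clothing: 3
  Furniture: 3
  Sports: 7

Note: HAVING filters groups after aggregation, WHERE filters rows before.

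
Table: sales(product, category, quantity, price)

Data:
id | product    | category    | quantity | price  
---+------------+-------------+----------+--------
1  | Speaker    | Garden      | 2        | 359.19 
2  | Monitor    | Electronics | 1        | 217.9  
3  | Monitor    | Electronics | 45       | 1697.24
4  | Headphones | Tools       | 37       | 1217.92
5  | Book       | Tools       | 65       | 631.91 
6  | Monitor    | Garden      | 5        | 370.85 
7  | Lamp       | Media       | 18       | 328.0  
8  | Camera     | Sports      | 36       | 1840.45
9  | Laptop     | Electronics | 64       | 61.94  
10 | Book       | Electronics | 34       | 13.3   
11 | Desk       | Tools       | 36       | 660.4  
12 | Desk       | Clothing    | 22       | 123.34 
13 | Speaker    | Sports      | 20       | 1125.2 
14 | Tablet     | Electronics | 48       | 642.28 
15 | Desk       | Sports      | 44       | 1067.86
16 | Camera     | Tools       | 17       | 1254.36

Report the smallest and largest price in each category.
SELECT category, MIN(price), MAX(price)
FROM sales
GROUP BY category

Result:
  Clothing: min=123.34, max=123.34
  Electronics: min=13.30, max=1697.24
  Garden: min=359.19, max=370.85
  Media: min=328.00, max=328.00
  Sports: min=1067.86, max=1840.45
  Tools: min=631.91, max=1254.36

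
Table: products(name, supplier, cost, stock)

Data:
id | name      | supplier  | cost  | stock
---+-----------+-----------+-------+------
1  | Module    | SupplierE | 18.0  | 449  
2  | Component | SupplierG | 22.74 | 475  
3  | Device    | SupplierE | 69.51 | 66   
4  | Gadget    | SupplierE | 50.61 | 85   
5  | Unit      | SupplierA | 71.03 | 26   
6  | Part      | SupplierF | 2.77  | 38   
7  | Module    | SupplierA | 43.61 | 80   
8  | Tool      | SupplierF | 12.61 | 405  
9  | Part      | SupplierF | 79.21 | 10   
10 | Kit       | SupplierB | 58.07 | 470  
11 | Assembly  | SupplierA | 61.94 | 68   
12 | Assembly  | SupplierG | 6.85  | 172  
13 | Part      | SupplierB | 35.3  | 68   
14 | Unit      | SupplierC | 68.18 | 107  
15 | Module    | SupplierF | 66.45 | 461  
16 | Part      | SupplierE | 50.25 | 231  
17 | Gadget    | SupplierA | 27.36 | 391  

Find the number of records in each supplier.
SELECT supplier, COUNT(*) as count
FROM products
GROUP BY supplier

Result:
  SupplierA: 4
  SupplierB: 2
  SupplierC: 1
  SupplierE: 4
  SupplierF: 4
  SupplierG: 2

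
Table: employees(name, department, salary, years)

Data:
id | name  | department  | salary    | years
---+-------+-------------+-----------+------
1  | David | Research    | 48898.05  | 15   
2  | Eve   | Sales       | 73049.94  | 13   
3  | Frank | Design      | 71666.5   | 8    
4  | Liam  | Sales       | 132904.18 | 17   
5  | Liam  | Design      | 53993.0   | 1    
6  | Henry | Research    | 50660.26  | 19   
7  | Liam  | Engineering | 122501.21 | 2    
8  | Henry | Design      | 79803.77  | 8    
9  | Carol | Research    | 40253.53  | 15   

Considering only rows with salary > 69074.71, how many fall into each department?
SELECT department, COUNT(*)
FROM employees
WHERE salary > 69074.71
GROUP BY department

Note: WHERE filters rows before grouping.

Result:
  Design: 2
  Engineering: 1
  Sales: 2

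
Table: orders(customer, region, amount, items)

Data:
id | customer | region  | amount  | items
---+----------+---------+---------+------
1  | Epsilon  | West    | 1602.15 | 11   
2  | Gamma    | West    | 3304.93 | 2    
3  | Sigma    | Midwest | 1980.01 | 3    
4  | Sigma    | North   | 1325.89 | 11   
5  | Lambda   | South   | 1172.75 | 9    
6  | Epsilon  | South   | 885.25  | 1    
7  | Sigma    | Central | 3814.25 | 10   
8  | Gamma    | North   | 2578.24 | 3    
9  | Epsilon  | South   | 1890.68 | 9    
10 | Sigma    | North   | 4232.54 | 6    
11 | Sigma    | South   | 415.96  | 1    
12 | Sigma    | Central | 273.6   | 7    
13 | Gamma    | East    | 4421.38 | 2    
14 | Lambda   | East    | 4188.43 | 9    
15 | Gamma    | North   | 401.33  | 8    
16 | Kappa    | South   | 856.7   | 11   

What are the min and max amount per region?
SELECT region, MIN(amount), MAX(amount)
FROM orders
GROUP BY region

Result:
  Central: min=273.60, max=3814.25
  East: min=4188.43, max=4421.38
  Midwest: min=1980.01, max=1980.01
  North: min=401.33, max=4232.54
  South: min=415.96, max=1890.68
  West: min=1602.15, max=3304.93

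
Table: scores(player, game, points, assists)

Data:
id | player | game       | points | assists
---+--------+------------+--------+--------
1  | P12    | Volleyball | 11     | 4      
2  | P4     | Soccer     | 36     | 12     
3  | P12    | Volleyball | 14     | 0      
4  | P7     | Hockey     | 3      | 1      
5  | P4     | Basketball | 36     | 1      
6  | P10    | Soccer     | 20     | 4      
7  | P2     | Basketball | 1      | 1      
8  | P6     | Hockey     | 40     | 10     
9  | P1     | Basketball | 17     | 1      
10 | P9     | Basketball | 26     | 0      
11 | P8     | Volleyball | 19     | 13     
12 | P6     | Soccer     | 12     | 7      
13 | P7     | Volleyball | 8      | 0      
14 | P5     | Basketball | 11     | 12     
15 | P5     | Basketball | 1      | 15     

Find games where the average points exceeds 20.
SELECT game, AVG(points)
FROM scores
GROUP BY game
HAVING AVG(points) > 20

Result:
  Hockey: avg=21.50
  Soccer: avg=22.67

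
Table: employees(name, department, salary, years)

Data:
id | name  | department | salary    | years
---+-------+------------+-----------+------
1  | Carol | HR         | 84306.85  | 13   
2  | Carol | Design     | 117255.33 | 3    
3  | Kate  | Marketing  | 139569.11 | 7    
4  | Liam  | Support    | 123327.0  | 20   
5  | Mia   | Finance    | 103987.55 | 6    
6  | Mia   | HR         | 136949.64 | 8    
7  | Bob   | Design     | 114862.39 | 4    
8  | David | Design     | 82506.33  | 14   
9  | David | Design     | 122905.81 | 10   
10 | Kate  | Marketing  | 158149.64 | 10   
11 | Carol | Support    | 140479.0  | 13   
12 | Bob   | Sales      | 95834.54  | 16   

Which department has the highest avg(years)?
SELECT department, AVG(years) as val
FROM employees
GROUP BY department
ORDER BY val DESC
LIMIT 1

Result: Support with avg(years) = 16.50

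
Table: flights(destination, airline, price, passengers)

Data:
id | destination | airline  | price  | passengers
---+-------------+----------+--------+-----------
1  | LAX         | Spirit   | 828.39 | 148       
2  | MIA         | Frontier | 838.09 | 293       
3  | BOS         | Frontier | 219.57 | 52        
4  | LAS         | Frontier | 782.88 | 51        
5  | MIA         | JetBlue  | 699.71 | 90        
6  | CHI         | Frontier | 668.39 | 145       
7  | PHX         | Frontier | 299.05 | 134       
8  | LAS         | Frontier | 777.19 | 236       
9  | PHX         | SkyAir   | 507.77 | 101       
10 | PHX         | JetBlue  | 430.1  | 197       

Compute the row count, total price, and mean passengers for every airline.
SELECT airline,
       COUNT(*) as cnt,
       SUM(price) as total_price,
       AVG(passengers) as avg_passengers
FROM flights
GROUP BY airline

Result:
  Frontier: 6 records, 3585.17 total price, 151.83 avg passengers
  JetBlue: 2 records, 1129.81 total price, 143.50 avg passengers
  SkyAir: 1 records, 507.77 total price, 101.00 avg passengers
  Spirit: 1 records, 828.39 total price, 148.00 avg passengers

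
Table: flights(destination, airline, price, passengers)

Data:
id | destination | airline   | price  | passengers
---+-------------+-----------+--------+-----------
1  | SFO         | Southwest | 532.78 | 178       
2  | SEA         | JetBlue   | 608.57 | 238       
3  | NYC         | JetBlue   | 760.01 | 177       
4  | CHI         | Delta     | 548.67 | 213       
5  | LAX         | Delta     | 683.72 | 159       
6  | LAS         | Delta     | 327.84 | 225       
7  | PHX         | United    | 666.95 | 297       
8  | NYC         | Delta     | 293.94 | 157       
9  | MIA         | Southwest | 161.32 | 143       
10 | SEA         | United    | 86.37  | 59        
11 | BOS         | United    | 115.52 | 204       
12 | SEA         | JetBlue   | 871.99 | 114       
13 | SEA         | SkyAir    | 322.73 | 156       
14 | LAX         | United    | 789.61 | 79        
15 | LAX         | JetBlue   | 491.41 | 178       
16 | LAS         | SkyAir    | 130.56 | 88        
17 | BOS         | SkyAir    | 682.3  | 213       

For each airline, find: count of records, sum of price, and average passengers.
SELECT airline,
       COUNT(*) as cnt,
       SUM(price) as total_price,
       AVG(passengers) as avg_passengers
FROM flights
GROUP BY airline

Result:
  Delta: 4 records, 1854.17 total price, 188.50 avg passengers
  JetBlue: 4 records, 2731.98 total price, 176.75 avg passengers
  SkyAir: 3 records, 1135.59 total price, 152.33 avg passengers
  Southwest: 2 records, 694.10 total price, 160.50 avg passengers
  United: 4 records, 1658.45 total price, 159.75 avg passengers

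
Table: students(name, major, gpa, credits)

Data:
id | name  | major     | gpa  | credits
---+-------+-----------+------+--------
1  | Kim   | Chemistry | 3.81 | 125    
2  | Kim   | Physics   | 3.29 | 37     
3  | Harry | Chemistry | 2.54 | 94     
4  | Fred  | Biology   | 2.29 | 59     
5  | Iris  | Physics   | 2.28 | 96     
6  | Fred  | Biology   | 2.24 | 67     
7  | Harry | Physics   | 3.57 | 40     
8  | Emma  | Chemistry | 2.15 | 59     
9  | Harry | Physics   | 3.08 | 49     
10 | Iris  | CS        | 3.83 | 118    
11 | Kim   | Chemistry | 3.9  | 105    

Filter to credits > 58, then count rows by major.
SELECT major, COUNT(*)
FROM students
WHERE credits > 58
GROUP BY major

Note: WHERE filters rows before grouping.

Result:
  Biology: 2
  CS: 1
  Chemistry: 4
  Physics: 1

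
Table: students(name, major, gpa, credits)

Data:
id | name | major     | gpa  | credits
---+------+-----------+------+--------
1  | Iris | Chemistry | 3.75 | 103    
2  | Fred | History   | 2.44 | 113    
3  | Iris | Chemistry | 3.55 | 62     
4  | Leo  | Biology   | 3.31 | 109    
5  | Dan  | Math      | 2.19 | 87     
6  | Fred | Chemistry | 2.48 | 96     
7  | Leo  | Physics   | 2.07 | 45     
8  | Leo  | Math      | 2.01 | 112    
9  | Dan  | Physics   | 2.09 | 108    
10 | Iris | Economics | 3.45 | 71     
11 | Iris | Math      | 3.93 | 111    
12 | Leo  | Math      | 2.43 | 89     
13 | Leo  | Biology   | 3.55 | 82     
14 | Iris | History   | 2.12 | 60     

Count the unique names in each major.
SELECT major, COUNT(DISTINCT name)
FROM students
GROUP BY major

Result:
  Biology: 1 distinct
  Chemistry: 2 distinct
  Economics: 1 distinct
  History: 2 distinct
  Math: 3 distinct
  Physics: 2 distinct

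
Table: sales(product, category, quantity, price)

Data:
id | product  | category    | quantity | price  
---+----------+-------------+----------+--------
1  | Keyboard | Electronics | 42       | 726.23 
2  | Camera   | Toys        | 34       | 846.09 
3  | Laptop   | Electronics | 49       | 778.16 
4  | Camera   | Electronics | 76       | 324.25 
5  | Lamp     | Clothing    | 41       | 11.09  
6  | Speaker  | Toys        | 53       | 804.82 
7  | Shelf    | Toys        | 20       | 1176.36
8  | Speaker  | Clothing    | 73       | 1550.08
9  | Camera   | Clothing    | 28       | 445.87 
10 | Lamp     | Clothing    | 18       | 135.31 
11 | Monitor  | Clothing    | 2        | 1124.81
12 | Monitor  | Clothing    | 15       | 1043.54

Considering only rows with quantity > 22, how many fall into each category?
SELECT category, COUNT(*)
FROM sales
WHERE quantity > 22
GROUP BY category

Note: WHERE filters rows before grouping.

Result:
  Clothing: 3
  Electronics: 3
  Toys: 2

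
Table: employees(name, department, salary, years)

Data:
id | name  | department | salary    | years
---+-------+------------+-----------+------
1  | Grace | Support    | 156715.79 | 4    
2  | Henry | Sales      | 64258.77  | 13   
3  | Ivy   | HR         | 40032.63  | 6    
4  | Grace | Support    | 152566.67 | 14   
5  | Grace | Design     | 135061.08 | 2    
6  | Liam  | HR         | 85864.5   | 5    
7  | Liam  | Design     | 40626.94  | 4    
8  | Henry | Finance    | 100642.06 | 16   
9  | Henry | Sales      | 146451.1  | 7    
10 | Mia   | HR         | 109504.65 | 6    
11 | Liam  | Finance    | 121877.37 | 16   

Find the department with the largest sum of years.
SELECT department, SUM(years) as val
FROM employees
GROUP BY department
ORDER BY val DESC
LIMIT 1

Result: Finance with sum(years) = 32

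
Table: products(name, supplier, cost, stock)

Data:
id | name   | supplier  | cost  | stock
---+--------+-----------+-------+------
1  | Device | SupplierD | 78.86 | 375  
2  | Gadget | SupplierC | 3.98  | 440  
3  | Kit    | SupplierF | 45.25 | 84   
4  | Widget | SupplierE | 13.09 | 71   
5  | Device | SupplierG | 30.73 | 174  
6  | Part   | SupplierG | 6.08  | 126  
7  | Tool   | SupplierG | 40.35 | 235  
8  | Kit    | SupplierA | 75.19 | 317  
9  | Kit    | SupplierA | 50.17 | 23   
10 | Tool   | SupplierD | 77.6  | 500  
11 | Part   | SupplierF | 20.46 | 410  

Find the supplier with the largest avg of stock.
SELECT supplier, AVG(stock) as val
FROM products
GROUP BY supplier
ORDER BY val DESC
LIMIT 1

Result: SupplierC with avg(stock) = 440.00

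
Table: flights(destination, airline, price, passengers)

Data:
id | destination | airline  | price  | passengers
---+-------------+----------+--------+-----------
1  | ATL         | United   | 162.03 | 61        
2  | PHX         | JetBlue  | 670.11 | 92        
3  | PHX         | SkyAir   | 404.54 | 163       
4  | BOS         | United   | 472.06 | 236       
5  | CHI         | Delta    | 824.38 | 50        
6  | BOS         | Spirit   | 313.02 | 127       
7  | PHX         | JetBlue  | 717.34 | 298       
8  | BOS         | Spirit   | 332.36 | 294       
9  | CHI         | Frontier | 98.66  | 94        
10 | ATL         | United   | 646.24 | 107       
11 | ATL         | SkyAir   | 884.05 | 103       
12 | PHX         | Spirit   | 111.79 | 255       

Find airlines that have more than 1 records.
SELECT airline, COUNT(*) as cnt
FROM flights
GROUP BY airline
HAVING COUNT(*) > 1

Result:
  JetBlue: 2
  SkyAir: 2
  Spirit: 3
  United: 3

Note: HAVING filters groups after aggregation, WHERE filters rows before.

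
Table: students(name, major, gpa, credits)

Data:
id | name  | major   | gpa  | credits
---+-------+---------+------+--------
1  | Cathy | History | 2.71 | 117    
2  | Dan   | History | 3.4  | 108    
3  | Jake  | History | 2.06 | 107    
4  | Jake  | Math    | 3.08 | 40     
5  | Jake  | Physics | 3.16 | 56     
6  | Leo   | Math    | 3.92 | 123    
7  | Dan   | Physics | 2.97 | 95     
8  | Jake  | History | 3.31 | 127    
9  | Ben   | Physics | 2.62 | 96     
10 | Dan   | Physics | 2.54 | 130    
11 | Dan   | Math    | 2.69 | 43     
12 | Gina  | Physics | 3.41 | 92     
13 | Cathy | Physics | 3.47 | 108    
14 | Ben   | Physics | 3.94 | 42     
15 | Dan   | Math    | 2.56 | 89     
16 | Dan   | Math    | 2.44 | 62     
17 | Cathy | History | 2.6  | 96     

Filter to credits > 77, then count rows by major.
SELECT major, COUNT(*)
FROM students
WHERE credits > 77
GROUP BY major

Note: WHERE filters rows before grouping.

Result:
  History: 5
  Math: 2
  Physics: 5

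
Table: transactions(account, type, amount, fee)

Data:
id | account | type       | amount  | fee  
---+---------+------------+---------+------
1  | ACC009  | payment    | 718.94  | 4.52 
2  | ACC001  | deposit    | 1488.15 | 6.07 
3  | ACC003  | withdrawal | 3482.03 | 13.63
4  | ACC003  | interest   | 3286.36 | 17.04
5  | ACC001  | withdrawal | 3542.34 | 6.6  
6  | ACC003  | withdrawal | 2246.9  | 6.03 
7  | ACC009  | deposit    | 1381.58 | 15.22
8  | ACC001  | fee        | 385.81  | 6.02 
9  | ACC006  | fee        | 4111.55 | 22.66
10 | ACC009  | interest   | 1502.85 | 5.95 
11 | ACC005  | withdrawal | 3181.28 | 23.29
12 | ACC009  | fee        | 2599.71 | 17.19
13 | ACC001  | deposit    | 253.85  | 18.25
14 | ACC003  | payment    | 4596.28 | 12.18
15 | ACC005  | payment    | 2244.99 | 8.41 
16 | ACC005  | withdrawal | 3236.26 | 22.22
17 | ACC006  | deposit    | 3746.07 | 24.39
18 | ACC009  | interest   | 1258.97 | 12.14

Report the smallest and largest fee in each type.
SELECT type, MIN(fee), MAX(fee)
FROM transactions
GROUP BY type

Result:
  deposit: min=6.07, max=24.39
  fee: min=6.02, max=22.66
  interest: min=5.95, max=17.04
  payment: min=4.52, max=12.18
  withdrawal: min=6.03, max=23.29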